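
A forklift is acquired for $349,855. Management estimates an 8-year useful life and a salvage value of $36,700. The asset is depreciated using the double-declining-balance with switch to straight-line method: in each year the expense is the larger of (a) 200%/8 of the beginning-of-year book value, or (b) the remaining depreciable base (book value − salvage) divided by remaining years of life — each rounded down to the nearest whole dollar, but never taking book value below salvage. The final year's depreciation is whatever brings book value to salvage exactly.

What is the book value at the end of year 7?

Depreciable base = $349,855 − $36,700 = $313,155.
Year 1: DB = ⌊$349,855 × 200%/8⌋ = $87,463; SL = ⌊$313,155/8⌋ = $39,144 → take DB $87,463. Book value $262,392.
Year 2: DB = ⌊$262,392 × 200%/8⌋ = $65,598; SL = ⌊$225,692/7⌋ = $32,241 → take DB $65,598. Book value $196,794.
Year 3: DB = ⌊$196,794 × 200%/8⌋ = $49,198; SL = ⌊$160,094/6⌋ = $26,682 → take DB $49,198. Book value $147,596.
Year 4: DB = ⌊$147,596 × 200%/8⌋ = $36,899; SL = ⌊$110,896/5⌋ = $22,179 → take DB $36,899. Book value $110,697.
Year 5: DB = ⌊$110,697 × 200%/8⌋ = $27,674; SL = ⌊$73,997/4⌋ = $18,499 → take DB $27,674. Book value $83,023.
Year 6: DB = ⌊$83,023 × 200%/8⌋ = $20,755; SL = ⌊$46,323/3⌋ = $15,441 → take DB $20,755. Book value $62,268.
Year 7: DB = ⌊$62,268 × 200%/8⌋ = $15,567; SL = ⌊$25,568/2⌋ = $12,784 → take DB $15,567. Book value $46,701.

$46,701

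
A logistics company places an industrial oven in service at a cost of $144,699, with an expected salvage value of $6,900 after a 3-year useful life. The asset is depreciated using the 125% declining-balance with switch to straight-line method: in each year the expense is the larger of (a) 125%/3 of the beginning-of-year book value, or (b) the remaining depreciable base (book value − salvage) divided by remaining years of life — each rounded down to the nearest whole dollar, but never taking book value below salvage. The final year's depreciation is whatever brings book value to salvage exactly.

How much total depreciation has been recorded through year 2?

$99,045

Depreciable base = $144,699 − $6,900 = $137,799.
Year 1: DB = ⌊$144,699 × 125%/3⌋ = $60,291; SL = ⌊$137,799/3⌋ = $45,933 → take DB $60,291. Book value $84,408.
Year 2: DB = ⌊$84,408 × 125%/3⌋ = $35,170; SL = ⌊$77,508/2⌋ = $38,754 → take SL $38,754. Book value $45,654.
Accumulated through year 2 = $144,699 − $45,654 = $99,045.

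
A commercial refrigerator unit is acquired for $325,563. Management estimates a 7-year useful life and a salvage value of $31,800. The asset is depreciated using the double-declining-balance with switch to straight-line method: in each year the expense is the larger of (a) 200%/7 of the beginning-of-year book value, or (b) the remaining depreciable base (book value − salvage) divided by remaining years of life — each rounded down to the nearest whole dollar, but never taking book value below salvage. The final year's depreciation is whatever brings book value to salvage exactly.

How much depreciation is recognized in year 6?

$17,295

Depreciable base = $325,563 − $31,800 = $293,763.
Year 1: DB = ⌊$325,563 × 200%/7⌋ = $93,018; SL = ⌊$293,763/7⌋ = $41,966 → take DB $93,018. Book value $232,545.
Year 2: DB = ⌊$232,545 × 200%/7⌋ = $66,441; SL = ⌊$200,745/6⌋ = $33,457 → take DB $66,441. Book value $166,104.
Year 3: DB = ⌊$166,104 × 200%/7⌋ = $47,458; SL = ⌊$134,304/5⌋ = $26,860 → take DB $47,458. Book value $118,646.
Year 4: DB = ⌊$118,646 × 200%/7⌋ = $33,898; SL = ⌊$86,846/4⌋ = $21,711 → take DB $33,898. Book value $84,748.
Year 5: DB = ⌊$84,748 × 200%/7⌋ = $24,213; SL = ⌊$52,948/3⌋ = $17,649 → take DB $24,213. Book value $60,535.
Year 6: DB = ⌊$60,535 × 200%/7⌋ = $17,295; SL = ⌊$28,735/2⌋ = $14,367 → take DB $17,295. Book value $43,240.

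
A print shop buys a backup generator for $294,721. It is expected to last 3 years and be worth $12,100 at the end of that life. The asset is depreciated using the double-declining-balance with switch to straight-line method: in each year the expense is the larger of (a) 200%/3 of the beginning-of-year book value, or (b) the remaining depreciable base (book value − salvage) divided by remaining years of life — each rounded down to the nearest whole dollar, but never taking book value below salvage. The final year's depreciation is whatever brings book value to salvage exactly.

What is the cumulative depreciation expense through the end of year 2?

$261,974

Depreciable base = $294,721 − $12,100 = $282,621.
Year 1: DB = ⌊$294,721 × 200%/3⌋ = $196,480; SL = ⌊$282,621/3⌋ = $94,207 → take DB $196,480. Book value $98,241.
Year 2: DB = ⌊$98,241 × 200%/3⌋ = $65,494; SL = ⌊$86,141/2⌋ = $43,070 → take DB $65,494. Book value $32,747.
Accumulated through year 2 = $294,721 − $32,747 = $261,974.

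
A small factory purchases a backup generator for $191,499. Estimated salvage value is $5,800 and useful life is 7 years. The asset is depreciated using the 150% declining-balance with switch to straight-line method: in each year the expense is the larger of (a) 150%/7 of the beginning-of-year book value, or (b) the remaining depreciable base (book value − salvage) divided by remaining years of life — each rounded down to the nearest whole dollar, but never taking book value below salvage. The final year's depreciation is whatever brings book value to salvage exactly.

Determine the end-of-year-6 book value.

Depreciable base = $191,499 − $5,800 = $185,699.
Year 1: DB = ⌊$191,499 × 150%/7⌋ = $41,035; SL = ⌊$185,699/7⌋ = $26,528 → take DB $41,035. Book value $150,464.
Year 2: DB = ⌊$150,464 × 150%/7⌋ = $32,242; SL = ⌊$144,664/6⌋ = $24,110 → take DB $32,242. Book value $118,222.
Year 3: DB = ⌊$118,222 × 150%/7⌋ = $25,333; SL = ⌊$112,422/5⌋ = $22,484 → take DB $25,333. Book value $92,889.
Year 4: DB = ⌊$92,889 × 150%/7⌋ = $19,904; SL = ⌊$87,089/4⌋ = $21,772 → take SL $21,772. Book value $71,117.
Year 5: DB = ⌊$71,117 × 150%/7⌋ = $15,239; SL = ⌊$65,317/3⌋ = $21,772 → take SL $21,772. Book value $49,345.
Year 6: DB = ⌊$49,345 × 150%/7⌋ = $10,573; SL = ⌊$43,545/2⌋ = $21,772 → take SL $21,772. Book value $27,573.

$27,573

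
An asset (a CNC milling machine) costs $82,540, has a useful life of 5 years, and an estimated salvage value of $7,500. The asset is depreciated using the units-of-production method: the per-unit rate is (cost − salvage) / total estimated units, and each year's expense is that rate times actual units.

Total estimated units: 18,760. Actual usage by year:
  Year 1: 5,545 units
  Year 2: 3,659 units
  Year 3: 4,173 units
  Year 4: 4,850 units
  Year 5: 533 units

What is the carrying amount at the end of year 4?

$9,632

Depreciable base = $82,540 − $7,500 = $75,040.
Rate = $75,040 / 18,760 units = $4 per unit.
Year 1: 5,545 × $4 = $22,180. Book value $60,360.
Year 2: 3,659 × $4 = $14,636. Book value $45,724.
Year 3: 4,173 × $4 = $16,692. Book value $29,032.
Year 4: 4,850 × $4 = $19,400. Book value $9,632.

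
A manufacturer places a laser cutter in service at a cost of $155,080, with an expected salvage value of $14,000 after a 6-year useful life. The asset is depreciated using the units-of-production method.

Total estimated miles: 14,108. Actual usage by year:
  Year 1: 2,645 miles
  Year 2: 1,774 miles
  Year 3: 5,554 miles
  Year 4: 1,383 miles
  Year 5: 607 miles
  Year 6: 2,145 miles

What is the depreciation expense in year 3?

$55,540

Depreciable base = $155,080 − $14,000 = $141,080.
Rate = $141,080 / 14,108 miles = $10 per mile.
Year 1: 2,645 × $10 = $26,450. Book value $128,630.
Year 2: 1,774 × $10 = $17,740. Book value $110,890.
Year 3: 5,554 × $10 = $55,540. Book value $55,350.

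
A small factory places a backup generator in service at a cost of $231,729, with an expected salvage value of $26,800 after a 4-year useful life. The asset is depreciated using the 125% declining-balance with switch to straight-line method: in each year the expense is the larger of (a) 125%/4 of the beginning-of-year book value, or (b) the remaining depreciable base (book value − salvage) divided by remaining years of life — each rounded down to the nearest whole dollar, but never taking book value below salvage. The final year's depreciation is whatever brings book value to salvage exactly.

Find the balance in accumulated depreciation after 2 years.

Depreciable base = $231,729 − $26,800 = $204,929.
Year 1: DB = ⌊$231,729 × 125%/4⌋ = $72,415; SL = ⌊$204,929/4⌋ = $51,232 → take DB $72,415. Book value $159,314.
Year 2: DB = ⌊$159,314 × 125%/4⌋ = $49,785; SL = ⌊$132,514/3⌋ = $44,171 → take DB $49,785. Book value $109,529.
Accumulated through year 2 = $231,729 − $109,529 = $122,200.

$122,200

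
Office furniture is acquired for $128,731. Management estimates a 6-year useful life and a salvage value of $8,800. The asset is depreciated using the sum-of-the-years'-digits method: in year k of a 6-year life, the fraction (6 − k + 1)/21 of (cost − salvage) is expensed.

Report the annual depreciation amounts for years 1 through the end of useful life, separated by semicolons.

Depreciable base = $128,731 − $8,800 = $119,931.
Sum of the years' digits = 6+5+4+3+2+1 = 21.
Year 1: $119,931 × 6/21 = $34,266. Book value $94,465.
Year 2: $119,931 × 5/21 = $28,555. Book value $65,910.
Year 3: $119,931 × 4/21 = $22,844. Book value $43,066.
Year 4: $119,931 × 3/21 = $17,133. Book value $25,933.
Year 5: $119,931 × 2/21 = $11,422. Book value $14,511.
Year 6: $119,931 × 1/21 = $5,711. Book value $8,800.

$34,266; $28,555; $22,844; $17,133; $11,422; $5,711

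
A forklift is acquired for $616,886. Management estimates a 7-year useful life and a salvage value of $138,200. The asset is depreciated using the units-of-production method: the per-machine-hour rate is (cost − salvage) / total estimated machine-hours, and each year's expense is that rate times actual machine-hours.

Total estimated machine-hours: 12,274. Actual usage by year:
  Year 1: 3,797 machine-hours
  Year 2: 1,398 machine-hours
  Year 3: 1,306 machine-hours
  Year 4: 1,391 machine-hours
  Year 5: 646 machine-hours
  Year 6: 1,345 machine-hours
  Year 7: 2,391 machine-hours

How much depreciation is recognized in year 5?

Depreciable base = $616,886 − $138,200 = $478,686.
Rate = $478,686 / 12,274 machine-hours = $39 per machine-hour.
Year 1: 3,797 × $39 = $148,083. Book value $468,803.
Year 2: 1,398 × $39 = $54,522. Book value $414,281.
Year 3: 1,306 × $39 = $50,934. Book value $363,347.
Year 4: 1,391 × $39 = $54,249. Book value $309,098.
Year 5: 646 × $39 = $25,194. Book value $283,904.

$25,194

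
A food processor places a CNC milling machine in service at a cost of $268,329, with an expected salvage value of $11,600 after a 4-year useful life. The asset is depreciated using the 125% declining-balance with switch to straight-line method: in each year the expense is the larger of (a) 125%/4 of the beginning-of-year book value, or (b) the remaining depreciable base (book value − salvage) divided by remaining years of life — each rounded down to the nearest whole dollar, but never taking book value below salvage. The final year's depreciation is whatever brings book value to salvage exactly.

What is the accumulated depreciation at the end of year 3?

Depreciable base = $268,329 − $11,600 = $256,729.
Year 1: DB = ⌊$268,329 × 125%/4⌋ = $83,852; SL = ⌊$256,729/4⌋ = $64,182 → take DB $83,852. Book value $184,477.
Year 2: DB = ⌊$184,477 × 125%/4⌋ = $57,649; SL = ⌊$172,877/3⌋ = $57,625 → take DB $57,649. Book value $126,828.
Year 3: DB = ⌊$126,828 × 125%/4⌋ = $39,633; SL = ⌊$115,228/2⌋ = $57,614 → take SL $57,614. Book value $69,214.
Accumulated through year 3 = $268,329 − $69,214 = $199,115.

$199,115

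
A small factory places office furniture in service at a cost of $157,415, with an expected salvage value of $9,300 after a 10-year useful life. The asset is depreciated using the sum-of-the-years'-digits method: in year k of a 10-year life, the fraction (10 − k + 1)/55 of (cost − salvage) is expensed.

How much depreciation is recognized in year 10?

$2,693

Depreciable base = $157,415 − $9,300 = $148,115.
Sum of the years' digits = 10+9+8+7+6+5+4+3+2+1 = 55.
Year 1: $148,115 × 10/55 = $26,930. Book value $130,485.
Year 2: $148,115 × 9/55 = $24,237. Book value $106,248.
Year 3: $148,115 × 8/55 = $21,544. Book value $84,704.
Year 4: $148,115 × 7/55 = $18,851. Book value $65,853.
Year 5: $148,115 × 6/55 = $16,158. Book value $49,695.
Year 6: $148,115 × 5/55 = $13,465. Book value $36,230.
Year 7: $148,115 × 4/55 = $10,772. Book value $25,458.
Year 8: $148,115 × 3/55 = $8,079. Book value $17,379.
Year 9: $148,115 × 2/55 = $5,386. Book value $11,993.
Year 10: $148,115 × 1/55 = $2,693. Book value $9,300.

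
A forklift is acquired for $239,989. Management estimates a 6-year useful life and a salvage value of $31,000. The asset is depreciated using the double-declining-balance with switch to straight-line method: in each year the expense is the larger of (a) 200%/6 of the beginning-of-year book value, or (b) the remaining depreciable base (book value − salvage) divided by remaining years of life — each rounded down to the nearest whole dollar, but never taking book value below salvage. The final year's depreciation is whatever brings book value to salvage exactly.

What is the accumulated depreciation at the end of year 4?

$192,583

Depreciable base = $239,989 − $31,000 = $208,989.
Year 1: DB = ⌊$239,989 × 200%/6⌋ = $79,996; SL = ⌊$208,989/6⌋ = $34,831 → take DB $79,996. Book value $159,993.
Year 2: DB = ⌊$159,993 × 200%/6⌋ = $53,331; SL = ⌊$128,993/5⌋ = $25,798 → take DB $53,331. Book value $106,662.
Year 3: DB = ⌊$106,662 × 200%/6⌋ = $35,554; SL = ⌊$75,662/4⌋ = $18,915 → take DB $35,554. Book value $71,108.
Year 4: DB = ⌊$71,108 × 200%/6⌋ = $23,702; SL = ⌊$40,108/3⌋ = $13,369 → take DB $23,702. Book value $47,406.
Accumulated through year 4 = $239,989 − $47,406 = $192,583.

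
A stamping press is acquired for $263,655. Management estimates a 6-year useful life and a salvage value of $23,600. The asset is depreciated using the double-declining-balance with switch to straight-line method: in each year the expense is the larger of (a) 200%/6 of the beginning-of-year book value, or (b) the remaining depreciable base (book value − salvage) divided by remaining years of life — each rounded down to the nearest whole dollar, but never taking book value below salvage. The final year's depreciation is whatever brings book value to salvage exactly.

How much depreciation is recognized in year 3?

Depreciable base = $263,655 − $23,600 = $240,055.
Year 1: DB = ⌊$263,655 × 200%/6⌋ = $87,885; SL = ⌊$240,055/6⌋ = $40,009 → take DB $87,885. Book value $175,770.
Year 2: DB = ⌊$175,770 × 200%/6⌋ = $58,590; SL = ⌊$152,170/5⌋ = $30,434 → take DB $58,590. Book value $117,180.
Year 3: DB = ⌊$117,180 × 200%/6⌋ = $39,060; SL = ⌊$93,580/4⌋ = $23,395 → take DB $39,060. Book value $78,120.

$39,060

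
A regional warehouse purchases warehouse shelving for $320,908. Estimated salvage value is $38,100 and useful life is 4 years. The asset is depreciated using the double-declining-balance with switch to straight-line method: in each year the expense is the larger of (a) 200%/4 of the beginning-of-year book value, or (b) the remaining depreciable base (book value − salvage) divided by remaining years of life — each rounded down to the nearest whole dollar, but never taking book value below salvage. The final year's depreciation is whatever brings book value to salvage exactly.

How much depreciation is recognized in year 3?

Depreciable base = $320,908 − $38,100 = $282,808.
Year 1: DB = ⌊$320,908 × 200%/4⌋ = $160,454; SL = ⌊$282,808/4⌋ = $70,702 → take DB $160,454. Book value $160,454.
Year 2: DB = ⌊$160,454 × 200%/4⌋ = $80,227; SL = ⌊$122,354/3⌋ = $40,784 → take DB $80,227. Book value $80,227.
Year 3: DB = ⌊$80,227 × 200%/4⌋ = $40,113; SL = ⌊$42,127/2⌋ = $21,063 → take DB $40,113. Book value $40,114.

$40,113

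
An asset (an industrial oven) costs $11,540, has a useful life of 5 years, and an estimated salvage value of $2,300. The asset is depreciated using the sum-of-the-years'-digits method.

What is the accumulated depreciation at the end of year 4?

Depreciable base = $11,540 − $2,300 = $9,240.
Sum of the years' digits = 5+4+3+2+1 = 15.
Year 1: $9,240 × 5/15 = $3,080. Book value $8,460.
Year 2: $9,240 × 4/15 = $2,464. Book value $5,996.
Year 3: $9,240 × 3/15 = $1,848. Book value $4,148.
Year 4: $9,240 × 2/15 = $1,232. Book value $2,916.
Accumulated through year 4 = $11,540 − $2,916 = $8,624.

$8,624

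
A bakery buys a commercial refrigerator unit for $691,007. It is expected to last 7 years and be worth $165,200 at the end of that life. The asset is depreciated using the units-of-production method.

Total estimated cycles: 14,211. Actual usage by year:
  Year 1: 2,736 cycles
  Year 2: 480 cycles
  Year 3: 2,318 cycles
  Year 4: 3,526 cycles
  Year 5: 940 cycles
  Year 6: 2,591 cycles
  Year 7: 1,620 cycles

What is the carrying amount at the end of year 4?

Depreciable base = $691,007 − $165,200 = $525,807.
Rate = $525,807 / 14,211 cycles = $37 per cycle.
Year 1: 2,736 × $37 = $101,232. Book value $589,775.
Year 2: 480 × $37 = $17,760. Book value $572,015.
Year 3: 2,318 × $37 = $85,766. Book value $486,249.
Year 4: 3,526 × $37 = $130,462. Book value $355,787.

$355,787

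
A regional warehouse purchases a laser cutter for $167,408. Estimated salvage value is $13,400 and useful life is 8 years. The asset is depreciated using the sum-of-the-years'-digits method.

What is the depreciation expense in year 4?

Depreciable base = $167,408 − $13,400 = $154,008.
Sum of the years' digits = 8+7+6+5+4+3+2+1 = 36.
Year 1: $154,008 × 8/36 = $34,224. Book value $133,184.
Year 2: $154,008 × 7/36 = $29,946. Book value $103,238.
Year 3: $154,008 × 6/36 = $25,668. Book value $77,570.
Year 4: $154,008 × 5/36 = $21,390. Book value $56,180.

$21,390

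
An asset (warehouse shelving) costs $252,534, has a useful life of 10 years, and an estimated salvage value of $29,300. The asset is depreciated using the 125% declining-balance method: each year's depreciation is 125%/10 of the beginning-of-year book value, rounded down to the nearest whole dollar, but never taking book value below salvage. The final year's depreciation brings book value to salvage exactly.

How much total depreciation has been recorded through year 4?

Depreciable base = $252,534 − $29,300 = $223,234.
Year 1: ⌊$252,534 × 125%/10⌋ = $31,566. Book value $220,968.
Year 2: ⌊$220,968 × 125%/10⌋ = $27,621. Book value $193,347.
Year 3: ⌊$193,347 × 125%/10⌋ = $24,168. Book value $169,179.
Year 4: ⌊$169,179 × 125%/10⌋ = $21,147. Book value $148,032.
Accumulated through year 4 = $252,534 − $148,032 = $104,502.

$104,502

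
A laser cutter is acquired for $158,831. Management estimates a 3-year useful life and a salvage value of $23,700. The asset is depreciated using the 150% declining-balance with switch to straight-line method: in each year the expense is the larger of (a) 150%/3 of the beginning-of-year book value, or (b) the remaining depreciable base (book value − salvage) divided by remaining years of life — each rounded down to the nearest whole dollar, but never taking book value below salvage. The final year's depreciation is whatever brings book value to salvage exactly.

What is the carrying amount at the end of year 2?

$39,708

Depreciable base = $158,831 − $23,700 = $135,131.
Year 1: DB = ⌊$158,831 × 150%/3⌋ = $79,415; SL = ⌊$135,131/3⌋ = $45,043 → take DB $79,415. Book value $79,416.
Year 2: DB = ⌊$79,416 × 150%/3⌋ = $39,708; SL = ⌊$55,716/2⌋ = $27,858 → take DB $39,708. Book value $39,708.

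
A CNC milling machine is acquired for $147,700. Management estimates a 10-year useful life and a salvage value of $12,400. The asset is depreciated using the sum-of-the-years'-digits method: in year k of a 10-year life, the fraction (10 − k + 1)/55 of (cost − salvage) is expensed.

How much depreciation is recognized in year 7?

Depreciable base = $147,700 − $12,400 = $135,300.
Sum of the years' digits = 10+9+8+7+6+5+4+3+2+1 = 55.
Year 1: $135,300 × 10/55 = $24,600. Book value $123,100.
Year 2: $135,300 × 9/55 = $22,140. Book value $100,960.
Year 3: $135,300 × 8/55 = $19,680. Book value $81,280.
Year 4: $135,300 × 7/55 = $17,220. Book value $64,060.
Year 5: $135,300 × 6/55 = $14,760. Book value $49,300.
Year 6: $135,300 × 5/55 = $12,300. Book value $37,000.
Year 7: $135,300 × 4/55 = $9,840. Book value $27,160.

$9,840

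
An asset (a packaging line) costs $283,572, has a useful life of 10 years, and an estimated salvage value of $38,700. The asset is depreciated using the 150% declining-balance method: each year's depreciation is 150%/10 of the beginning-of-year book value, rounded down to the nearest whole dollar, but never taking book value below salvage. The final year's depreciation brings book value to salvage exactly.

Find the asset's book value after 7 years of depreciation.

Depreciable base = $283,572 − $38,700 = $244,872.
Year 1: ⌊$283,572 × 150%/10⌋ = $42,535. Book value $241,037.
Year 2: ⌊$241,037 × 150%/10⌋ = $36,155. Book value $204,882.
Year 3: ⌊$204,882 × 150%/10⌋ = $30,732. Book value $174,150.
Year 4: ⌊$174,150 × 150%/10⌋ = $26,122. Book value $148,028.
Year 5: ⌊$148,028 × 150%/10⌋ = $22,204. Book value $125,824.
Year 6: ⌊$125,824 × 150%/10⌋ = $18,873. Book value $106,951.
Year 7: ⌊$106,951 × 150%/10⌋ = $16,042. Book value $90,909.

$90,909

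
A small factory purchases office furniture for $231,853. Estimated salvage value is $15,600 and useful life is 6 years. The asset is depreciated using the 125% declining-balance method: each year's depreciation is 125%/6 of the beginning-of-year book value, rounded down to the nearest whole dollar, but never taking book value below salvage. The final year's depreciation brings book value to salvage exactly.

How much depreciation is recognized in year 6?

Depreciable base = $231,853 − $15,600 = $216,253.
Year 1: ⌊$231,853 × 125%/6⌋ = $48,302. Book value $183,551.
Year 2: ⌊$183,551 × 125%/6⌋ = $38,239. Book value $145,312.
Year 3: ⌊$145,312 × 125%/6⌋ = $30,273. Book value $115,039.
Year 4: ⌊$115,039 × 125%/6⌋ = $23,966. Book value $91,073.
Year 5: ⌊$91,073 × 125%/6⌋ = $18,973. Book value $72,100.
Year 6 (final): $72,100 − $15,600 = $56,500. Book value $15,600.

$56,500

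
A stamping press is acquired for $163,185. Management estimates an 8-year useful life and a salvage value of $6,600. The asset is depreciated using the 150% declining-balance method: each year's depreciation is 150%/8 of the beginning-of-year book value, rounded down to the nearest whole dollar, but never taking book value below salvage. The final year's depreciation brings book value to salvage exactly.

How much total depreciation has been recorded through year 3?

Depreciable base = $163,185 − $6,600 = $156,585.
Year 1: ⌊$163,185 × 150%/8⌋ = $30,597. Book value $132,588.
Year 2: ⌊$132,588 × 150%/8⌋ = $24,860. Book value $107,728.
Year 3: ⌊$107,728 × 150%/8⌋ = $20,199. Book value $87,529.
Accumulated through year 3 = $163,185 − $87,529 = $75,656.

$75,656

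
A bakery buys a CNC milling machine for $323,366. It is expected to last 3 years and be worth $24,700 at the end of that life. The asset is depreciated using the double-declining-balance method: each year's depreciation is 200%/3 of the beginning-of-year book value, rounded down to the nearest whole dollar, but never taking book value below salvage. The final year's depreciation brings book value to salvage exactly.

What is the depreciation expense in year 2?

Depreciable base = $323,366 − $24,700 = $298,666.
Year 1: ⌊$323,366 × 200%/3⌋ = $215,577. Book value $107,789.
Year 2: ⌊$107,789 × 200%/3⌋ = $71,859. Book value $35,930.

$71,859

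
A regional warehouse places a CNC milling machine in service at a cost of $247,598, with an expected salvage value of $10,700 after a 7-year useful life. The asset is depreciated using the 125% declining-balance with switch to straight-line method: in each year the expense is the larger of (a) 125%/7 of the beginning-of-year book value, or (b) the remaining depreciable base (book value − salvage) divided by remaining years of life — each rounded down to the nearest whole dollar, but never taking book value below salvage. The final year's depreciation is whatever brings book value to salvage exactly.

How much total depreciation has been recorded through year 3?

$111,804

Depreciable base = $247,598 − $10,700 = $236,898.
Year 1: DB = ⌊$247,598 × 125%/7⌋ = $44,213; SL = ⌊$236,898/7⌋ = $33,842 → take DB $44,213. Book value $203,385.
Year 2: DB = ⌊$203,385 × 125%/7⌋ = $36,318; SL = ⌊$192,685/6⌋ = $32,114 → take DB $36,318. Book value $167,067.
Year 3: DB = ⌊$167,067 × 125%/7⌋ = $29,833; SL = ⌊$156,367/5⌋ = $31,273 → take SL $31,273. Book value $135,794.
Accumulated through year 3 = $247,598 − $135,794 = $111,804.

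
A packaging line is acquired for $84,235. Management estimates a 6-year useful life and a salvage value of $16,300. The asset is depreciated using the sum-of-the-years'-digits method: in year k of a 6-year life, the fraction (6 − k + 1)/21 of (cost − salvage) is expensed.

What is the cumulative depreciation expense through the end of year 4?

$58,230

Depreciable base = $84,235 − $16,300 = $67,935.
Sum of the years' digits = 6+5+4+3+2+1 = 21.
Year 1: $67,935 × 6/21 = $19,410. Book value $64,825.
Year 2: $67,935 × 5/21 = $16,175. Book value $48,650.
Year 3: $67,935 × 4/21 = $12,940. Book value $35,710.
Year 4: $67,935 × 3/21 = $9,705. Book value $26,005.
Accumulated through year 4 = $84,235 − $26,005 = $58,230.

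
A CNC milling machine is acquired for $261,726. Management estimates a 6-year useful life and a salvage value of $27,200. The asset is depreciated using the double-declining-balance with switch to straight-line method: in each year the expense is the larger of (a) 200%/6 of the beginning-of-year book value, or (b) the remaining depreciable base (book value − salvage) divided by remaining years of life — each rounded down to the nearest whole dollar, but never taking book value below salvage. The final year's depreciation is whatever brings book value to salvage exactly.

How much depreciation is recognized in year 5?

$17,233

Depreciable base = $261,726 − $27,200 = $234,526.
Year 1: DB = ⌊$261,726 × 200%/6⌋ = $87,242; SL = ⌊$234,526/6⌋ = $39,087 → take DB $87,242. Book value $174,484.
Year 2: DB = ⌊$174,484 × 200%/6⌋ = $58,161; SL = ⌊$147,284/5⌋ = $29,456 → take DB $58,161. Book value $116,323.
Year 3: DB = ⌊$116,323 × 200%/6⌋ = $38,774; SL = ⌊$89,123/4⌋ = $22,280 → take DB $38,774. Book value $77,549.
Year 4: DB = ⌊$77,549 × 200%/6⌋ = $25,849; SL = ⌊$50,349/3⌋ = $16,783 → take DB $25,849. Book value $51,700.
Year 5: DB = ⌊$51,700 × 200%/6⌋ = $17,233; SL = ⌊$24,500/2⌋ = $12,250 → take DB $17,233. Book value $34,467.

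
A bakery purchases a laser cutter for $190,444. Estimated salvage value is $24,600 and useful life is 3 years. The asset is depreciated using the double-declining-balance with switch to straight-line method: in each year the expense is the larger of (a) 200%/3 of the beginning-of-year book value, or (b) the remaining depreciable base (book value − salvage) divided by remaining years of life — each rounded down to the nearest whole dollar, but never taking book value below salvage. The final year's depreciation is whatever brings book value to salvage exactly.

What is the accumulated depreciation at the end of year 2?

$165,844

Depreciable base = $190,444 − $24,600 = $165,844.
Year 1: DB = ⌊$190,444 × 200%/3⌋ = $126,962; SL = ⌊$165,844/3⌋ = $55,281 → take DB $126,962. Book value $63,482.
Year 2: DB = ⌊$63,482 × 200%/3⌋ = $42,321; SL = ⌊$38,882/2⌋ = $19,441 → take DB $42,321, capped at $38,882. Book value $24,600.
Accumulated through year 2 = $190,444 − $24,600 = $165,844.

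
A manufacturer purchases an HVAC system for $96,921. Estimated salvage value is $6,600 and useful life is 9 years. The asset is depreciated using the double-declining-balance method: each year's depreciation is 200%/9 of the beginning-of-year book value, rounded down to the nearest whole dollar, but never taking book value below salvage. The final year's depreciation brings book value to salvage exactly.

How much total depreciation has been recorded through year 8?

Depreciable base = $96,921 − $6,600 = $90,321.
Year 1: ⌊$96,921 × 200%/9⌋ = $21,538. Book value $75,383.
Year 2: ⌊$75,383 × 200%/9⌋ = $16,751. Book value $58,632.
Year 3: ⌊$58,632 × 200%/9⌋ = $13,029. Book value $45,603.
Year 4: ⌊$45,603 × 200%/9⌋ = $10,134. Book value $35,469.
Year 5: ⌊$35,469 × 200%/9⌋ = $7,882. Book value $27,587.
Year 6: ⌊$27,587 × 200%/9⌋ = $6,130. Book value $21,457.
Year 7: ⌊$21,457 × 200%/9⌋ = $4,768. Book value $16,689.
Year 8: ⌊$16,689 × 200%/9⌋ = $3,708. Book value $12,981.
Accumulated through year 8 = $96,921 − $12,981 = $83,940.

$83,940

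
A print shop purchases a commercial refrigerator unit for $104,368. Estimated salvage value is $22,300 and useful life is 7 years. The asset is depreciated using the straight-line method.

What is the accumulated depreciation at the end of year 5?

Depreciable base = $104,368 − $22,300 = $82,068.
Annual expense = $82,068 / 7 = $11,724.
End of year 1: book value $92,644.
End of year 2: book value $80,920.
End of year 3: book value $69,196.
End of year 4: book value $57,472.
End of year 5: book value $45,748.
Accumulated through year 5 = $104,368 − $45,748 = $58,620.

$58,620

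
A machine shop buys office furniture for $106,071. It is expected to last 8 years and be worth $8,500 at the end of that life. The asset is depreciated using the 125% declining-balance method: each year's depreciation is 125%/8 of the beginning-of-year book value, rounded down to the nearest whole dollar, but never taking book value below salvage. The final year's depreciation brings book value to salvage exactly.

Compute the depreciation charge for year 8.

Depreciable base = $106,071 − $8,500 = $97,571.
Year 1: ⌊$106,071 × 125%/8⌋ = $16,573. Book value $89,498.
Year 2: ⌊$89,498 × 125%/8⌋ = $13,984. Book value $75,514.
Year 3: ⌊$75,514 × 125%/8⌋ = $11,799. Book value $63,715.
Year 4: ⌊$63,715 × 125%/8⌋ = $9,955. Book value $53,760.
Year 5: ⌊$53,760 × 125%/8⌋ = $8,400. Book value $45,360.
Year 6: ⌊$45,360 × 125%/8⌋ = $7,087. Book value $38,273.
Year 7: ⌊$38,273 × 125%/8⌋ = $5,980. Book value $32,293.
Year 8 (final): $32,293 − $8,500 = $23,793. Book value $8,500.

$23,793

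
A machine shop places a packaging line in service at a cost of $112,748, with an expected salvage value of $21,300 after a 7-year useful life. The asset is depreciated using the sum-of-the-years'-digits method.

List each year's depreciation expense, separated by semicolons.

$22,862; $19,596; $16,330; $13,064; $9,798; $6,532; $3,266

Depreciable base = $112,748 − $21,300 = $91,448.
Sum of the years' digits = 7+6+5+4+3+2+1 = 28.
Year 1: $91,448 × 7/28 = $22,862. Book value $89,886.
Year 2: $91,448 × 6/28 = $19,596. Book value $70,290.
Year 3: $91,448 × 5/28 = $16,330. Book value $53,960.
Year 4: $91,448 × 4/28 = $13,064. Book value $40,896.
Year 5: $91,448 × 3/28 = $9,798. Book value $31,098.
Year 6: $91,448 × 2/28 = $6,532. Book value $24,566.
Year 7: $91,448 × 1/28 = $3,266. Book value $21,300.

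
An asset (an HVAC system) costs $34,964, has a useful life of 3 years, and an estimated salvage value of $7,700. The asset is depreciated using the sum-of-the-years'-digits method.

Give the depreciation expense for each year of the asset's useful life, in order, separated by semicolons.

$13,632; $9,088; $4,544

Depreciable base = $34,964 − $7,700 = $27,264.
Sum of the years' digits = 3+2+1 = 6.
Year 1: $27,264 × 3/6 = $13,632. Book value $21,332.
Year 2: $27,264 × 2/6 = $9,088. Book value $12,244.
Year 3: $27,264 × 1/6 = $4,544. Book value $7,700.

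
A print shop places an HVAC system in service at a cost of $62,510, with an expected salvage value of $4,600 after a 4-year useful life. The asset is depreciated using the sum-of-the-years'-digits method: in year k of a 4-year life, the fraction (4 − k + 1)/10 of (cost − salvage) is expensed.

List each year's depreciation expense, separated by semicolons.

Depreciable base = $62,510 − $4,600 = $57,910.
Sum of the years' digits = 4+3+2+1 = 10.
Year 1: $57,910 × 4/10 = $23,164. Book value $39,346.
Year 2: $57,910 × 3/10 = $17,373. Book value $21,973.
Year 3: $57,910 × 2/10 = $11,582. Book value $10,391.
Year 4: $57,910 × 1/10 = $5,791. Book value $4,600.

$23,164; $17,373; $11,582; $5,791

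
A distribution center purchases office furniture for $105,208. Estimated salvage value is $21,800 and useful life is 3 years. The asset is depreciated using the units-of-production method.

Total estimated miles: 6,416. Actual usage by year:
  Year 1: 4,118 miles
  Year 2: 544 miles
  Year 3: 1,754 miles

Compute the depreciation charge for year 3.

$22,802

Depreciable base = $105,208 − $21,800 = $83,408.
Rate = $83,408 / 6,416 miles = $13 per mile.
Year 1: 4,118 × $13 = $53,534. Book value $51,674.
Year 2: 544 × $13 = $7,072. Book value $44,602.
Year 3: 1,754 × $13 = $22,802. Book value $21,800.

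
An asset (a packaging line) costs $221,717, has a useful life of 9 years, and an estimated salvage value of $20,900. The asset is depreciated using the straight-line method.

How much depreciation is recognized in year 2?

Depreciable base = $221,717 − $20,900 = $200,817.
Annual expense = $200,817 / 9 = $22,313.

$22,313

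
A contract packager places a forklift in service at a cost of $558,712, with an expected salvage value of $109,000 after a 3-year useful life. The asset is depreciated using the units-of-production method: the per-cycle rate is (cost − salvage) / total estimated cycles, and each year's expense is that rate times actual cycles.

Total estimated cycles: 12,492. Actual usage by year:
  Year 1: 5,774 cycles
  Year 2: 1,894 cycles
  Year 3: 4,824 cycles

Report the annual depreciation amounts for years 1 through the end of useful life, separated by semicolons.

$207,864; $68,184; $173,664

Depreciable base = $558,712 − $109,000 = $449,712.
Rate = $449,712 / 12,492 cycles = $36 per cycle.
Year 1: 5,774 × $36 = $207,864. Book value $350,848.
Year 2: 1,894 × $36 = $68,184. Book value $282,664.
Year 3: 4,824 × $36 = $173,664. Book value $109,000.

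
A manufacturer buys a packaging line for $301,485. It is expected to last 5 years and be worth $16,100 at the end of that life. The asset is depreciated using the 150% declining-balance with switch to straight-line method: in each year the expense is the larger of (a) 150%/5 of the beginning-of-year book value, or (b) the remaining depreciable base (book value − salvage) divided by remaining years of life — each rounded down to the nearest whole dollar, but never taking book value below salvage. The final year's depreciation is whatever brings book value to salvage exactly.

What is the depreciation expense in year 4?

$43,655

Depreciable base = $301,485 − $16,100 = $285,385.
Year 1: DB = ⌊$301,485 × 150%/5⌋ = $90,445; SL = ⌊$285,385/5⌋ = $57,077 → take DB $90,445. Book value $211,040.
Year 2: DB = ⌊$211,040 × 150%/5⌋ = $63,312; SL = ⌊$194,940/4⌋ = $48,735 → take DB $63,312. Book value $147,728.
Year 3: DB = ⌊$147,728 × 150%/5⌋ = $44,318; SL = ⌊$131,628/3⌋ = $43,876 → take DB $44,318. Book value $103,410.
Year 4: DB = ⌊$103,410 × 150%/5⌋ = $31,023; SL = ⌊$87,310/2⌋ = $43,655 → take SL $43,655. Book value $59,755.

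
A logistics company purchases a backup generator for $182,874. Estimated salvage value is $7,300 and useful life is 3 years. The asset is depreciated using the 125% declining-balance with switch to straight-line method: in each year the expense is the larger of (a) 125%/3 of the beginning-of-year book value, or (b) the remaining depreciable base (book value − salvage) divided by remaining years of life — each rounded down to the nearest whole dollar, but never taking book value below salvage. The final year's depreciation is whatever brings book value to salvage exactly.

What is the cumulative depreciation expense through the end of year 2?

$125,885

Depreciable base = $182,874 − $7,300 = $175,574.
Year 1: DB = ⌊$182,874 × 125%/3⌋ = $76,197; SL = ⌊$175,574/3⌋ = $58,524 → take DB $76,197. Book value $106,677.
Year 2: DB = ⌊$106,677 × 125%/3⌋ = $44,448; SL = ⌊$99,377/2⌋ = $49,688 → take SL $49,688. Book value $56,989.
Accumulated through year 2 = $182,874 − $56,989 = $125,885.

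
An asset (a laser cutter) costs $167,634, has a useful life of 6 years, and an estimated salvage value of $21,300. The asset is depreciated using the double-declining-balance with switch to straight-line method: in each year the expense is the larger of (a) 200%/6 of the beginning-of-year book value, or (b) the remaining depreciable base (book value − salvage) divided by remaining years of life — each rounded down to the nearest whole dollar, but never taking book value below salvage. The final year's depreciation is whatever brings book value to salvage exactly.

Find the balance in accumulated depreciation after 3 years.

$117,964

Depreciable base = $167,634 − $21,300 = $146,334.
Year 1: DB = ⌊$167,634 × 200%/6⌋ = $55,878; SL = ⌊$146,334/6⌋ = $24,389 → take DB $55,878. Book value $111,756.
Year 2: DB = ⌊$111,756 × 200%/6⌋ = $37,252; SL = ⌊$90,456/5⌋ = $18,091 → take DB $37,252. Book value $74,504.
Year 3: DB = ⌊$74,504 × 200%/6⌋ = $24,834; SL = ⌊$53,204/4⌋ = $13,301 → take DB $24,834. Book value $49,670.
Accumulated through year 3 = $167,634 − $49,670 = $117,964.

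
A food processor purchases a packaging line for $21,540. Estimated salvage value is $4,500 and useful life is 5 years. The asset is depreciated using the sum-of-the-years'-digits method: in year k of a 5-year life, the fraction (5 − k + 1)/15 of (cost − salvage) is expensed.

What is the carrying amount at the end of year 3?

Depreciable base = $21,540 − $4,500 = $17,040.
Sum of the years' digits = 5+4+3+2+1 = 15.
Year 1: $17,040 × 5/15 = $5,680. Book value $15,860.
Year 2: $17,040 × 4/15 = $4,544. Book value $11,316.
Year 3: $17,040 × 3/15 = $3,408. Book value $7,908.

$7,908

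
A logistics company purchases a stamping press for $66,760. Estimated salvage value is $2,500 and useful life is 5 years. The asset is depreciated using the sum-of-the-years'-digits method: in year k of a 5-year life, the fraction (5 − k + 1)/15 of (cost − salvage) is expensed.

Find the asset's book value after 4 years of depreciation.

$6,784

Depreciable base = $66,760 − $2,500 = $64,260.
Sum of the years' digits = 5+4+3+2+1 = 15.
Year 1: $64,260 × 5/15 = $21,420. Book value $45,340.
Year 2: $64,260 × 4/15 = $17,136. Book value $28,204.
Year 3: $64,260 × 3/15 = $12,852. Book value $15,352.
Year 4: $64,260 × 2/15 = $8,568. Book value $6,784.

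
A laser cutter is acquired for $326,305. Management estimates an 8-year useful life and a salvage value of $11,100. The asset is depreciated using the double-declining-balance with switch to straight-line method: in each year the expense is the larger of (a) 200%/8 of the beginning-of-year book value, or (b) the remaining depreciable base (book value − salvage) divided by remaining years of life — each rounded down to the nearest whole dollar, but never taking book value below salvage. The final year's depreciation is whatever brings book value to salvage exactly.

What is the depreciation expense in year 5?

Depreciable base = $326,305 − $11,100 = $315,205.
Year 1: DB = ⌊$326,305 × 200%/8⌋ = $81,576; SL = ⌊$315,205/8⌋ = $39,400 → take DB $81,576. Book value $244,729.
Year 2: DB = ⌊$244,729 × 200%/8⌋ = $61,182; SL = ⌊$233,629/7⌋ = $33,375 → take DB $61,182. Book value $183,547.
Year 3: DB = ⌊$183,547 × 200%/8⌋ = $45,886; SL = ⌊$172,447/6⌋ = $28,741 → take DB $45,886. Book value $137,661.
Year 4: DB = ⌊$137,661 × 200%/8⌋ = $34,415; SL = ⌊$126,561/5⌋ = $25,312 → take DB $34,415. Book value $103,246.
Year 5: DB = ⌊$103,246 × 200%/8⌋ = $25,811; SL = ⌊$92,146/4⌋ = $23,036 → take DB $25,811. Book value $77,435.

$25,811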